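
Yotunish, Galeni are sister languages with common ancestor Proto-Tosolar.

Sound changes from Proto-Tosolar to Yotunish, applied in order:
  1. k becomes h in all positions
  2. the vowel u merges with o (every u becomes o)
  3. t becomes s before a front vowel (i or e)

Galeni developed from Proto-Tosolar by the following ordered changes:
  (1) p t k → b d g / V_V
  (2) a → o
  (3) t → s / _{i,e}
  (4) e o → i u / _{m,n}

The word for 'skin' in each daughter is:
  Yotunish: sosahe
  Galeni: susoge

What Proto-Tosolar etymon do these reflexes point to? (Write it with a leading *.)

Position 4: Yotunish has a, Galeni has o. Yotunish preserves a here (none of its changes turn any other segment into a), so the proto-segment is *a.
Position 5: Yotunish has h, Galeni has g. Taking the neighbouring segments as reconstructed: Yotunish h could go back to *k or *h; Galeni g could go back to *k or *g — the one source consistent with every daughter is *k.
Continuing position by position gives *susake; check it forward:
Yotunish: *susake > susahe > sosahe  (by unconditioned shift, vowel merger)
Galeni: *susake > susage > susoge  (by intervocalic voicing, vowel merger)
No other proto-form is consistent with every reflex, so the reconstruction is *susake.

*susake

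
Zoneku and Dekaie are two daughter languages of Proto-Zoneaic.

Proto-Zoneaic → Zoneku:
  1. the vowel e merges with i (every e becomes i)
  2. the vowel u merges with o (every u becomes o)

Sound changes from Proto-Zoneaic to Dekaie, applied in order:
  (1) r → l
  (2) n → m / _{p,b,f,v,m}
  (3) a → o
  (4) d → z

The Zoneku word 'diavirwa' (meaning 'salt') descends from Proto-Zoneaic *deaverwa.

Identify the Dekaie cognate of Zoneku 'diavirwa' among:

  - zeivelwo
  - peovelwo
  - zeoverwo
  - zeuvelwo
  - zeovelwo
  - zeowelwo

zeovelwo

Dekaie: *deaverwa > deavelwa > deovelwo > zeovelwo  (by unconditioned shift, vowel merger, unconditioned shift)
The other candidates each miss or misapply at least one Dekaie change.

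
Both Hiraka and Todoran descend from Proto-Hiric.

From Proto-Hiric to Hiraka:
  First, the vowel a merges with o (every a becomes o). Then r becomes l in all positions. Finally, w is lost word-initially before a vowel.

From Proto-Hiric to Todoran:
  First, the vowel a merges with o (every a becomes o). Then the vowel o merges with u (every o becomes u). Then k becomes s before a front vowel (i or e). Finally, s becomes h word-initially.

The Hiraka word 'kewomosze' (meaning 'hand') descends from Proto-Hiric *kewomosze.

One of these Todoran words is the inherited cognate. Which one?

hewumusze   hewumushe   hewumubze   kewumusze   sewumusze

hewumusze

Todoran: start from *kewomosze.
  rule 1: no change — kewomosze
  rule 2 (vowel merger): kewomosze → kewumusze
  rule 3 (palatalisation): kewumusze → sewumusze
  rule 4 (debuccalisation): sewumusze → hewumusze
  ⇒ Todoran hewumusze
Among the options, 'hewumusze' alone shows every Todoran change applied in order.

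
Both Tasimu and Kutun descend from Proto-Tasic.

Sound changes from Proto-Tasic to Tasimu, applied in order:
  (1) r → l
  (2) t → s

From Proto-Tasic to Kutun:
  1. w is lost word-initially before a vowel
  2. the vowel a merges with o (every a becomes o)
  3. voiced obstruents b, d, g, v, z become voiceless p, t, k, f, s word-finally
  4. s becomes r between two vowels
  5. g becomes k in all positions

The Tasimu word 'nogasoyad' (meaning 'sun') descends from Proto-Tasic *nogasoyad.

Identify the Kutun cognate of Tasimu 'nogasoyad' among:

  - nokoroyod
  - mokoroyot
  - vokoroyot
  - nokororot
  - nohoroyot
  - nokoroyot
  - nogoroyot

Kutun: *nogasoyad > nogosoyod > nogosoyot > nogoroyot > nokoroyot  (by vowel merger, final devoicing, rhotacism, unconditioned shift)

nokoroyot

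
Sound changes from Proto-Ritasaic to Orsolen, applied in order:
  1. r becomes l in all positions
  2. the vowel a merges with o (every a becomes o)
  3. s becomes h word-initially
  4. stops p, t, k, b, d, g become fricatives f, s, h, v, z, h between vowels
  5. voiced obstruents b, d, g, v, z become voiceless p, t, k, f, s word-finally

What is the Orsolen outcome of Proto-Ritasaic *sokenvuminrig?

hohenvuminlik

Orsolen: start from *sokenvuminrig.
  rule 1 (unconditioned shift): sokenvuminrig → sokenvuminlig
  rule 2: no change — sokenvuminlig
  rule 3 (debuccalisation): sokenvuminlig → hokenvuminlig
  rule 4 (intervocalic lenition): hokenvuminlig → hohenvuminlig
  rule 5 (final devoicing): hohenvuminlig → hohenvuminlik
  ⇒ Orsolen hohenvuminlik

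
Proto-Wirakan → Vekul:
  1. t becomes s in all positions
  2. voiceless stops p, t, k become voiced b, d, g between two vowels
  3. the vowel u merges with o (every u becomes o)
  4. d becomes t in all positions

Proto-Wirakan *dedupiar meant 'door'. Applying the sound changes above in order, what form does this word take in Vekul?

tetobiar

Vekul: *dedupiar
  dedupiar (rule 1 does not apply)
  dedupiar → dedubiar   [intervocalic voicing]
  dedubiar → dedobiar   [vowel merger]
  dedobiar → tetobiar   [unconditioned shift]
  giving Vekul tetobiar.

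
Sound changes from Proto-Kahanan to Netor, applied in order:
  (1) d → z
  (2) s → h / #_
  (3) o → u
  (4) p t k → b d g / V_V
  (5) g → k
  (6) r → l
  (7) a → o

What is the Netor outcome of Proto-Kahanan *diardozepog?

Netor: *diardozepog
  diardozepog → ziarzozepog   [unconditioned shift]
  ziarzozepog (rule 2 does not apply)
  ziarzozepog → ziarzuzepug   [vowel merger]
  ziarzuzepug → ziarzuzebug   [intervocalic voicing]
  ziarzuzebug → ziarzuzebuk   [unconditioned shift]
  ziarzuzebuk → zialzuzebuk   [unconditioned shift]
  zialzuzebuk → ziolzuzebuk   [vowel merger]
  giving Netor ziolzuzebuk.

ziolzuzebuk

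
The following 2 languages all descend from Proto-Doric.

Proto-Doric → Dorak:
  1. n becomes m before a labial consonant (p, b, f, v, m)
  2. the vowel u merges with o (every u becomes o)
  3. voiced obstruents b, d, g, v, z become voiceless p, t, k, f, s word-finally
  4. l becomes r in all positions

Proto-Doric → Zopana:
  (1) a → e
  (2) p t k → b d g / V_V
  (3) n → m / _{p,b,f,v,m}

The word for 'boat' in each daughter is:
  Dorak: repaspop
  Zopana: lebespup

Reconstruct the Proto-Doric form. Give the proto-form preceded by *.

*lepaspup

Position 7: Dorak has o, Zopana has u. Zopana preserves u here (none of its changes turn any other segment into u), so the proto-segment is *u.
Position 1: Dorak has r, Zopana has l. Zopana preserves l here (none of its changes turn any other segment into l), so the proto-segment is *l.
Position 3: Dorak has p, Zopana has b. Taking the neighbouring segments as reconstructed: Dorak p can only go back to *p; Zopana b could go back to *p or *b — the one source consistent with every daughter is *p.
Continuing position by position gives *lepaspup; check it forward:
Dorak: *lepaspup > lepaspop > repaspop  (by vowel merger, unconditioned shift)
Zopana: start from *lepaspup.
  rule 1 (vowel merger): lepaspup → lepespup
  rule 2 (intervocalic voicing): lepespup → lebespup
  rule 3: no change — lebespup
  ⇒ Zopana lebespup
No other proto-form is consistent with every reflex, so the reconstruction is *lepaspup.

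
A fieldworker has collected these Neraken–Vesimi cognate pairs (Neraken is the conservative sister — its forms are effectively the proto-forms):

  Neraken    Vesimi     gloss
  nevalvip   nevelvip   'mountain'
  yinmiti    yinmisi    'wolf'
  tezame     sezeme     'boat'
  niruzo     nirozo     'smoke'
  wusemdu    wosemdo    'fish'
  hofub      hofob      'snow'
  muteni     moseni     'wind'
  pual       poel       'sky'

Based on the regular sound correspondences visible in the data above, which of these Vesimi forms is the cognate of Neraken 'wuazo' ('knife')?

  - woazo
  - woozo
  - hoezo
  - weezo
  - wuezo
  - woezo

woezo

pual ~ poel — Neraken u corresponds to Vesimi o after a consonant, before a back vowel.
pual ~ poel — Neraken a corresponds to Vesimi e after a vowel, before a consonant other than r, m, n, p, b, f, v.
Applying these to Neraken 'wuazo':
  wuazo → woazo   (u→o after a consonant, before a back vowel)
  woazo → woezo   (a→e after a vowel, before a consonant other than r, m, n, p, b, f, v)
So the Vesimi cognate is 'woezo'.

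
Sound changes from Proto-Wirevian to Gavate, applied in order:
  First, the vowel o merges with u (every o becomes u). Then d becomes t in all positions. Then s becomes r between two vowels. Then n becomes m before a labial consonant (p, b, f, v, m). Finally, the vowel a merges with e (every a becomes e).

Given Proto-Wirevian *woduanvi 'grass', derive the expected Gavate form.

Gavate: start from *woduanvi.
  rule 1 (vowel merger): woduanvi → wuduanvi
  rule 2 (unconditioned shift): wuduanvi → wutuanvi
  rule 3: no change — wutuanvi
  rule 4 (nasal place assimilation): wutuanvi → wutuamvi
  rule 5 (vowel merger): wutuamvi → wutuemvi
  ⇒ Gavate wutuemvi

wutuemvi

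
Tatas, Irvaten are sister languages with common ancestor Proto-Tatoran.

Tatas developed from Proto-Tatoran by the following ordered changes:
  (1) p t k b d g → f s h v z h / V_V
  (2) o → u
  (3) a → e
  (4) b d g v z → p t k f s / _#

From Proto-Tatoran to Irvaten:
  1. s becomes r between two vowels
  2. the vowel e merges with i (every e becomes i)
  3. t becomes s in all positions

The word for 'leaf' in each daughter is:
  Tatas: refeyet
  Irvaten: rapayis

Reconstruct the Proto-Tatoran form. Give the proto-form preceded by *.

Position 4: Tatas has e, Irvaten has a. Irvaten preserves a here (none of its changes turn any other segment into a), so the proto-segment is *a.
Position 7: Tatas has t, Irvaten has s. Taking the neighbouring segments as reconstructed: Tatas t could go back to *t or *d; Irvaten s could go back to *t or *s — the one source consistent with every daughter is *t.
Verify the candidate proto-form against each daughter:
Tatas: *rapayet > rafayet > refeyet  (by intervocalic lenition, vowel merger)
Irvaten: *rapayet
  rapayet (rule 1 does not apply)
  rapayet → rapayit   [vowel merger]
  rapayit → rapayis   [unconditioned shift]
  giving Irvaten rapayis.
No other proto-form is consistent with every reflex, so the reconstruction is *rapayet.

*rapayet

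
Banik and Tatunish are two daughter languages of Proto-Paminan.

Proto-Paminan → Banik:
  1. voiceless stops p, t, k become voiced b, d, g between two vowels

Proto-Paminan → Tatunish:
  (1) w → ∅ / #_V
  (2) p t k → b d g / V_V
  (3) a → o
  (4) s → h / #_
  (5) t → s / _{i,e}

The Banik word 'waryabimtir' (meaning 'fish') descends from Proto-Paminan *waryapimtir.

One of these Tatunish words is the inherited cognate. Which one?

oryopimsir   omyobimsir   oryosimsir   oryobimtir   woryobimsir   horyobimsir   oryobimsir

Tatunish: *waryapimtir
  waryapimtir → aryapimtir   [glide loss]
  aryapimtir → aryabimtir   [intervocalic voicing]
  aryabimtir → oryobimtir   [vowel merger]
  oryobimtir (rule 4 does not apply)
  oryobimtir → oryobimsir   [palatalisation]
  giving Tatunish oryobimsir.
The other candidates each miss or misapply at least one Tatunish change.

oryobimsir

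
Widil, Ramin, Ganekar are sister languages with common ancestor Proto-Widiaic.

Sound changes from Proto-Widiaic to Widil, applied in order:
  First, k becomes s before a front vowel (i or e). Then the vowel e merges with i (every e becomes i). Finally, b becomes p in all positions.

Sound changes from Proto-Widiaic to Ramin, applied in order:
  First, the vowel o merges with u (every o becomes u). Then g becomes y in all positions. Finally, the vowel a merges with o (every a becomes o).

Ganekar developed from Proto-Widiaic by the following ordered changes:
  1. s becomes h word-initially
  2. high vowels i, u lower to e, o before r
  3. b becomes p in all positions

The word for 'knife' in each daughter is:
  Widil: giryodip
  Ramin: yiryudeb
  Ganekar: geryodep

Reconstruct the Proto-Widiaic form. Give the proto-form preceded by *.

*giryodeb

Position 7: Widil has i, Ramin has e, Ganekar has e. Ramin preserves e here (none of its changes turn any other segment into e), so the proto-segment is *e.
Position 2: Widil has i, Ramin has i, Ganekar has e. Ramin preserves i here (none of its changes turn any other segment into i), so the proto-segment is *i.
Continuing position by position gives *giryodeb; check it forward:
Widil: *giryodeb
  giryodeb (rule 1 does not apply)
  giryodeb → giryodib   [vowel merger]
  giryodib → giryodip   [unconditioned shift]
  giving Widil giryodip.
Ramin: *giryodeb
  giryodeb → giryudeb   [vowel merger]
  giryudeb → yiryudeb   [unconditioned shift]
  yiryudeb (rule 3 does not apply)
  giving Ramin yiryudeb.
Ganekar: *giryodeb > geryodeb > geryodep  (by pre-rhotic lowering, unconditioned shift)
*giryodeb is the unique common source.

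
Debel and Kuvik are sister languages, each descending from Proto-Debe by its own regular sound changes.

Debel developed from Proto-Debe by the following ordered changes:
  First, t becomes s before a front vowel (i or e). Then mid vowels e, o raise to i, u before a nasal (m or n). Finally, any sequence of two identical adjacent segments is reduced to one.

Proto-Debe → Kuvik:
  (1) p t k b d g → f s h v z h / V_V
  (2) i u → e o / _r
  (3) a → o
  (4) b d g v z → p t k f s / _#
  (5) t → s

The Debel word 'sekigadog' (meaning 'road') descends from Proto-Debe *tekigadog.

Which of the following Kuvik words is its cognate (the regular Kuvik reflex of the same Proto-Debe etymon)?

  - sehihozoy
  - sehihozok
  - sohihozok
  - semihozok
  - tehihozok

Kuvik: *tekigadog
  tekigadog → tehihazog   [intervocalic lenition]
  tehihazog (rule 2 does not apply)
  tehihazog → tehihozog   [vowel merger]
  tehihozog → tehihozok   [final devoicing]
  tehihozok → sehihozok   [unconditioned shift]
  giving Kuvik sehihozok.
Only 'sehihozok' matches the regular Kuvik development of *tekigadog.

sehihozok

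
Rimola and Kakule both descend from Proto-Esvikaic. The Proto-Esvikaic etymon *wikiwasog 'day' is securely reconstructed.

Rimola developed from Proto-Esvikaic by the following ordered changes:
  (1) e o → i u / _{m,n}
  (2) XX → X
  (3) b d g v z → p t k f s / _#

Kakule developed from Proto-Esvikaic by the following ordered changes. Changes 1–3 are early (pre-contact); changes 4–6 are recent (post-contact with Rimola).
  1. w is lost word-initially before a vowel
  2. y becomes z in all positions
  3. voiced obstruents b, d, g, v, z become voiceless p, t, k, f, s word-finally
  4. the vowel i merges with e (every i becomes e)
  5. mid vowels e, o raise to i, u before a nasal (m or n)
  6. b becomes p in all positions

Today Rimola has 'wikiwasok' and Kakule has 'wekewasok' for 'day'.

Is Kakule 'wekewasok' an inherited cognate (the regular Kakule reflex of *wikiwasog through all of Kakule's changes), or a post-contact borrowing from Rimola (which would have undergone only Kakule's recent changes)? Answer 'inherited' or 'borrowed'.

If inherited, *wikiwasog would pass through all of Kakule's changes:
Kakule: start from *wikiwasog.
  rule 1 (glide loss): wikiwasog → ikiwasog
  rule 2: no change — ikiwasog
  rule 3 (final devoicing): ikiwasog → ikiwasok
  rule 4 (vowel merger): ikiwasok → ekewasok
  rule 5: no change — ekewasok
  rule 6: no change — ekewasok
  ⇒ Kakule ekewasok
If borrowed from Rimola 'wikiwasok' after the early changes, it would undergo only the recent ones:
  rule 4 (vowel merger): wikiwasok → wekewasok
  rule 5 (pre-nasal raising): no change (wekewasok)
  rule 6 (unconditioned shift): no change (wekewasok)
  ⇒ as a loan: wekewasok
Kakule 'wekewasok' matches the loan outcome 'wekewasok', not the inherited 'ekewasok' — it skipped the early Kakule changes, so it was borrowed from Rimola.

borrowed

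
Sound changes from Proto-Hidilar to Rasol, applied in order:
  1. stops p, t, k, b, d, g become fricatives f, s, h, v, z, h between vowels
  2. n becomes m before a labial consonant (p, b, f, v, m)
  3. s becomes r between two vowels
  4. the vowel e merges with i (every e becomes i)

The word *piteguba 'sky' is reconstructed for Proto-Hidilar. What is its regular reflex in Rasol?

pirihuva

Rasol: start from *piteguba.
  rule 1 (intervocalic lenition): piteguba → pisehuva
  rule 2: no change — pisehuva
  rule 3 (rhotacism): pisehuva → pirehuva
  rule 4 (vowel merger): pirehuva → pirihuva
  ⇒ Rasol pirihuva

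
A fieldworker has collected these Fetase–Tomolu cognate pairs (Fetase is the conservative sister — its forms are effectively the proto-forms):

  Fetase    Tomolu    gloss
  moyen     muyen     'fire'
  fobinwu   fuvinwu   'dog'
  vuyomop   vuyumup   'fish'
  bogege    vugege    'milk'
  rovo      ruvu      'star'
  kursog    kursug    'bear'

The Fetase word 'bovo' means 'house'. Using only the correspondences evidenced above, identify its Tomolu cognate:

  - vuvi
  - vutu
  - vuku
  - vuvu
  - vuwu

vuvu

bogege ~ vugege — Fetase b corresponds to Tomolu v word-initially before a back vowel.
rovo ~ ruvu — Fetase o corresponds to Tomolu u after a consonant, before a labial obstruent.
rovo ~ ruvu — Fetase o corresponds to Tomolu u word-finally.
Applying these to Fetase 'bovo':
  bovo → vovo   (b→v word-initially before a back vowel)
  vovo → vuvo   (o→u after a consonant, before a labial obstruent)
  vuvo → vuvu   (o→u word-finally)
So the Tomolu cognate is 'vuvu'.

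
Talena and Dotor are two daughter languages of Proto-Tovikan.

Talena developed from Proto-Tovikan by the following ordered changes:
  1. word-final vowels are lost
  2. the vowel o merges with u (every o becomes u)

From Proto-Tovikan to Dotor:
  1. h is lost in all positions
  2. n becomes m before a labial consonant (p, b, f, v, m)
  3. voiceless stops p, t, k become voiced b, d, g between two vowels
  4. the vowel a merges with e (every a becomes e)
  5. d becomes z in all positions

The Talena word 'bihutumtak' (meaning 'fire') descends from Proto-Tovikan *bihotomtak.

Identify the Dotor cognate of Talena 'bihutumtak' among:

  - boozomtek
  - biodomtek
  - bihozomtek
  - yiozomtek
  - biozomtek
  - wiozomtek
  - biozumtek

biozomtek

Dotor: *bihotomtak > biotomtak > biodomtak > biodomtek > biozomtek  (by h-loss, intervocalic voicing, vowel merger, unconditioned shift)
The other candidates each miss or misapply at least one Dotor change.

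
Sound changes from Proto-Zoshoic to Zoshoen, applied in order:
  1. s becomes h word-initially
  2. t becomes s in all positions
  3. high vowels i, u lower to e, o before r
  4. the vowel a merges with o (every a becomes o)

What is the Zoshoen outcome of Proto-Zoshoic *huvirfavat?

huverfovos

Zoshoen: *huvirfavat
  huvirfavat (rule 1 does not apply)
  huvirfavat → huvirfavas   [unconditioned shift]
  huvirfavas → huverfavas   [pre-rhotic lowering]
  huverfavas → huverfovos   [vowel merger]
  giving Zoshoen huverfovos.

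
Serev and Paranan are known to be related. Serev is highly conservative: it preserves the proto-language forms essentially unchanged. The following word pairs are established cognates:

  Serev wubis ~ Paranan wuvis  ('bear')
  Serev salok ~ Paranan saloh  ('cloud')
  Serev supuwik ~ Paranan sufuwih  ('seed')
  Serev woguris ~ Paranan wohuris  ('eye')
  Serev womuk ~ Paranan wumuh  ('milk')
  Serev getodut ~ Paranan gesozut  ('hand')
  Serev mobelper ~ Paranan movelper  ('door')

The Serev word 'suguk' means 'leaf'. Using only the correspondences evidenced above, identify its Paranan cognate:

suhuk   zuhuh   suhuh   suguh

woguris ~ wohuris — Serev g corresponds to Paranan h between vowels (before a back vowel).
salok ~ saloh, supuwik ~ sufuwih — Serev k corresponds to Paranan h word-finally.
Applying these to Serev 'suguk':
  suguk → suhuk   (g→h between vowels (before a back vowel))
  suhuk → suhuh   (k→h word-finally)
So the Paranan cognate is 'suhuh'.

suhuh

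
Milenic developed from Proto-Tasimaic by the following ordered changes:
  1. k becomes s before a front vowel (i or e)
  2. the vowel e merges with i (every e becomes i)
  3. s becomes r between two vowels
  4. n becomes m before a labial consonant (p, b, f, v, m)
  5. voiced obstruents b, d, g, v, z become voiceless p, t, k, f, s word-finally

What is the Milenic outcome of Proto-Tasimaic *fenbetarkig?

fimbitarsik

Milenic: *fenbetarkig
  fenbetarkig → fenbetarsig   [palatalisation]
  fenbetarsig → finbitarsig   [vowel merger]
  finbitarsig (rule 3 does not apply)
  finbitarsig → fimbitarsig   [nasal place assimilation]
  fimbitarsig → fimbitarsik   [final devoicing]
  giving Milenic fimbitarsik.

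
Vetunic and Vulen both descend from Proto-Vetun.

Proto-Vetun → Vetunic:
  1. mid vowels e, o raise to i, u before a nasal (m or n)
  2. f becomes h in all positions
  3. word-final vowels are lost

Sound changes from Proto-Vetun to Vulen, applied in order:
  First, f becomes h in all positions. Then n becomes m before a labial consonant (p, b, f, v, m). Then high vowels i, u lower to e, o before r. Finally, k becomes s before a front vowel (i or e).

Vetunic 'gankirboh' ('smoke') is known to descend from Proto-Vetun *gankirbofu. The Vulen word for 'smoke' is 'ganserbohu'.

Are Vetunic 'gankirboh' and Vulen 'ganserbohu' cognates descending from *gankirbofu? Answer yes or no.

Derive the expected Vulen reflex of *gankirbofu:
Vulen: *gankirbofu
  gankirbofu → gankirbohu   [unconditioned shift]
  gankirbohu (rule 2 does not apply)
  gankirbohu → gankerbohu   [pre-rhotic lowering]
  gankerbohu → ganserbohu   [palatalisation]
  giving Vulen ganserbohu.
Vulen 'ganserbohu' matches the regular reflex exactly, so the pair is cognate.

yes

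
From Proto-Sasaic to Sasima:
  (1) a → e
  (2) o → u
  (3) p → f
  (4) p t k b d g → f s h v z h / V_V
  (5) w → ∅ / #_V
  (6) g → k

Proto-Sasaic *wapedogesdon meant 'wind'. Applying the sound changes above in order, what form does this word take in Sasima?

Sasima: start from *wapedogesdon.
  rule 1 (vowel merger): wapedogesdon → wepedogesdon
  rule 2 (vowel merger): wepedogesdon → wepedugesdun
  rule 3 (unconditioned shift): wepedugesdun → wefedugesdun
  rule 4 (intervocalic lenition): wefedugesdun → wefezuhesdun
  rule 5 (glide loss): wefezuhesdun → efezuhesdun
  rule 6: no change — efezuhesdun
  ⇒ Sasima efezuhesdun

efezuhesdun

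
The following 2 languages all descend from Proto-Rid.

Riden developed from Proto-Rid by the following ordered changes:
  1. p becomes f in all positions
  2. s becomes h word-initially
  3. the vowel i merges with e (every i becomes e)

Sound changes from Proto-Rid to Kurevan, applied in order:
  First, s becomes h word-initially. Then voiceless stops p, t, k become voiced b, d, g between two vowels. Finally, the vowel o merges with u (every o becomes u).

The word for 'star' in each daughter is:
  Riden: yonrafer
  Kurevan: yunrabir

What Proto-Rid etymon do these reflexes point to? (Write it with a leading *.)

*yonrapir

Position 6: Riden has f, Kurevan has b. Taking the neighbouring segments as reconstructed: Riden f could go back to *p or *f; Kurevan b could go back to *p or *b — the one source consistent with every daughter is *p.
Position 7: Riden has e, Kurevan has i. Kurevan preserves i here (none of its changes turn any other segment into i), so the proto-segment is *i.
Position 2: Riden has o, Kurevan has u. Riden preserves o here (none of its changes turn any other segment into o), so the proto-segment is *o.
This points to *yonrapir. Verify forward in each daughter:
Riden: *yonrapir
  yonrapir → yonrafir   [unconditioned shift]
  yonrafir (rule 2 does not apply)
  yonrafir → yonrafer   [vowel merger]
  giving Riden yonrafer.
Kurevan: *yonrapir
  yonrapir (rule 1 does not apply)
  yonrapir → yonrabir   [intervocalic voicing]
  yonrabir → yunrabir   [vowel merger]
  giving Kurevan yunrabir.
No other proto-form is consistent with every reflex, so the reconstruction is *yonrapir.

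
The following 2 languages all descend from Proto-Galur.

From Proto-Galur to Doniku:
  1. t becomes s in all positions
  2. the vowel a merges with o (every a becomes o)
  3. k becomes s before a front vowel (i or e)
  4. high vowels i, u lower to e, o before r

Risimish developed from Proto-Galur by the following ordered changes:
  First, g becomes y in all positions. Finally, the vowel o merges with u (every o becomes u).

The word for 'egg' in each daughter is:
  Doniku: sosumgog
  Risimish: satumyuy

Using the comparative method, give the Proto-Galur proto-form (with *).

Position 3: Doniku has s, Risimish has t. Risimish preserves t here (none of its changes turn any other segment into t), so the proto-segment is *t.
Position 2: Doniku has o, Risimish has a. Risimish preserves a here (none of its changes turn any other segment into a), so the proto-segment is *a.
Verify the candidate proto-form against each daughter:
Doniku: *satumgog > sasumgog > sosumgog  (by unconditioned shift, vowel merger)
Risimish: *satumgog
  satumgog → satumyoy   [unconditioned shift]
  satumyoy → satumyuy   [vowel merger]
  giving Risimish satumyuy.
No other proto-form is consistent with every reflex, so the reconstruction is *satumgog.

*satumgog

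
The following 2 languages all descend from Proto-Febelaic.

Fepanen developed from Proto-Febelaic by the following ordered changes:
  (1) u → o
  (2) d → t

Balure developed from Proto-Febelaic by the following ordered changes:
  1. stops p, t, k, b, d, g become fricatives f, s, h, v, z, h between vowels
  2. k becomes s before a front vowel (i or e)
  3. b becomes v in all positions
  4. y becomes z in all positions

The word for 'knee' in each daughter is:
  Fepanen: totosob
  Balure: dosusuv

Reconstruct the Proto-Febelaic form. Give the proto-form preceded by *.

*dotusub

Position 3: Fepanen has t, Balure has s. Taking the neighbouring segments as reconstructed: Fepanen t could go back to *t or *d; Balure s could go back to *t or *s — the one source consistent with every daughter is *t.
Position 7: Fepanen has b, Balure has v. Fepanen preserves b here (none of its changes turn any other segment into b), so the proto-segment is *b.
Position 1: Fepanen has t, Balure has d. Balure preserves d here (none of its changes turn any other segment into d), so the proto-segment is *d.
This points to *dotusub. Verify forward in each daughter:
Fepanen: start from *dotusub.
  rule 1 (vowel merger): dotusub → dotosob
  rule 2 (unconditioned shift): dotosob → totosob
  ⇒ Fepanen totosob
Balure: *dotusub > dosusub > dosusuv  (by intervocalic lenition, unconditioned shift)
Only *dotusub yields all of Fepanen totosob, Balure dosusuv.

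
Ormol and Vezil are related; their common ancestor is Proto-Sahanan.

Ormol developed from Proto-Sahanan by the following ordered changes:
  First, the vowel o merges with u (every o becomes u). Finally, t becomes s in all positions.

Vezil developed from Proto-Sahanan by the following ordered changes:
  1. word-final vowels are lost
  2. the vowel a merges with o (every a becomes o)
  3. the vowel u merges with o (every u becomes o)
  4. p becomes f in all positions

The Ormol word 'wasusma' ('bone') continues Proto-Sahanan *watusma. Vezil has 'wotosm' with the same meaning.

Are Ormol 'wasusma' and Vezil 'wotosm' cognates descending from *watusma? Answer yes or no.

Derive the expected Vezil reflex of *watusma:
Vezil: *watusma
  watusma → watusm   [apocope]
  watusm → wotusm   [vowel merger]
  wotusm → wotosm   [vowel merger]
  wotosm (rule 4 does not apply)
  giving Vezil wotosm.
Vezil 'wotosm' matches the regular reflex exactly, so the pair is cognate.

yes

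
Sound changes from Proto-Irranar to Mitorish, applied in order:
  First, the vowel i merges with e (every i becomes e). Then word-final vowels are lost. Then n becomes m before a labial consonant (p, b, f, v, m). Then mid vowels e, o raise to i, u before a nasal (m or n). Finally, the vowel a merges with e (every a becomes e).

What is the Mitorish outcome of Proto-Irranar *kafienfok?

kefeimfok

Mitorish: *kafienfok
  kafienfok → kafeenfok   [vowel merger]
  kafeenfok (rule 2 does not apply)
  kafeenfok → kafeemfok   [nasal place assimilation]
  kafeemfok → kafeimfok   [pre-nasal raising]
  kafeimfok → kefeimfok   [vowel merger]
  giving Mitorish kefeimfok.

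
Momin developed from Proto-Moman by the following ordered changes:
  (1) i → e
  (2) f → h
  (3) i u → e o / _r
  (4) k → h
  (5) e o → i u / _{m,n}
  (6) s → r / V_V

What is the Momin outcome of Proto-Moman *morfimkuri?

morhimhore

Momin: *morfimkuri > morfemkure > morhemkure > morhemkore > morhemhore > morhimhore  (by vowel merger, unconditioned shift, pre-rhotic lowering, unconditioned shift, pre-nasal raising)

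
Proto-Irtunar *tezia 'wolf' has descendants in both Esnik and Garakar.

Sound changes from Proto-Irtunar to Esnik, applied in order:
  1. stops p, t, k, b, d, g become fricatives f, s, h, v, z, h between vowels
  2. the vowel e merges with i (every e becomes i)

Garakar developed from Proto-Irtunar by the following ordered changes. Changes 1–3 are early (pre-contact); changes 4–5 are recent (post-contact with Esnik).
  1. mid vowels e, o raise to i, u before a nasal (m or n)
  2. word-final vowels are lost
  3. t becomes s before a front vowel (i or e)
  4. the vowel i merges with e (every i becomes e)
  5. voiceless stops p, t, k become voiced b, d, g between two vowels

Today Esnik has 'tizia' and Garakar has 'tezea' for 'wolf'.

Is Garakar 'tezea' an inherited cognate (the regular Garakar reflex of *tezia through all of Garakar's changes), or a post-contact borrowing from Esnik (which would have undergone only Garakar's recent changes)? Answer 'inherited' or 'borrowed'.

If inherited, *tezia would pass through all of Garakar's changes:
Garakar: start from *tezia.
  rule 1: no change — tezia
  rule 2 (apocope): tezia → tezi
  rule 3 (palatalisation): tezi → sezi
  rule 4 (vowel merger): sezi → seze
  rule 5: no change — seze
  ⇒ Garakar seze
If borrowed from Esnik 'tizia' after the early changes, it would undergo only the recent ones:
  rule 4 (vowel merger): tizia → tezea
  rule 5 (intervocalic voicing): no change (tezea)
  ⇒ as a loan: tezea
Garakar 'tezea' matches the loan outcome 'tezea', not the inherited 'seze' — it skipped the early Garakar changes, so it was borrowed from Esnik.

borrowed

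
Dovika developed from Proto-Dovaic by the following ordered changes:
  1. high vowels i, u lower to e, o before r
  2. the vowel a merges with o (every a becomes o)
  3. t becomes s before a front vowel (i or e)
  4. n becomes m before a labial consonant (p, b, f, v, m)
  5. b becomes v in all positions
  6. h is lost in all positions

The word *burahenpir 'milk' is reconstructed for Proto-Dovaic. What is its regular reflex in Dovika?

Dovika: start from *burahenpir.
  rule 1 (pre-rhotic lowering): burahenpir → borahenper
  rule 2 (vowel merger): borahenper → borohenper
  rule 3: no change — borohenper
  rule 4 (nasal place assimilation): borohenper → borohemper
  rule 5 (unconditioned shift): borohemper → vorohemper
  rule 6 (h-loss): vorohemper → voroemper
  ⇒ Dovika voroemper

voroemper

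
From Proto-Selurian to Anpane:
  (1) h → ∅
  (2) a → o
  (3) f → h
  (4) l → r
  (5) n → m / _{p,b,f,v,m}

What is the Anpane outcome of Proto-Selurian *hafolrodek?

Anpane: start from *hafolrodek.
  rule 1 (h-loss): hafolrodek → afolrodek
  rule 2 (vowel merger): afolrodek → ofolrodek
  rule 3 (unconditioned shift): ofolrodek → oholrodek
  rule 4 (unconditioned shift): oholrodek → ohorrodek
  rule 5: no change — ohorrodek
  ⇒ Anpane ohorrodek

ohorrodek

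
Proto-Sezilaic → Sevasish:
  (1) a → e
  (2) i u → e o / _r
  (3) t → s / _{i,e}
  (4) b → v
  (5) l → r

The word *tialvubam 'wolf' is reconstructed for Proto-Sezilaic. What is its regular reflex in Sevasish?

siervuvem

Sevasish: *tialvubam > tielvubem > sielvubem > sielvuvem > siervuvem  (by vowel merger, palatalisation, unconditioned shift, unconditioned shift)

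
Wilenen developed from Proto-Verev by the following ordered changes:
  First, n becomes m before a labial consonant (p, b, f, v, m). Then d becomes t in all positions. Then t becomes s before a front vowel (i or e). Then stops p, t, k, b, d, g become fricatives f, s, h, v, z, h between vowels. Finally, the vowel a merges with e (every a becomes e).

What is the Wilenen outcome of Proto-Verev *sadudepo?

Wilenen: *sadudepo > satutepo > satusepo > sasusefo > sesusefo  (by unconditioned shift, palatalisation, intervocalic lenition, vowel merger)

sesusefo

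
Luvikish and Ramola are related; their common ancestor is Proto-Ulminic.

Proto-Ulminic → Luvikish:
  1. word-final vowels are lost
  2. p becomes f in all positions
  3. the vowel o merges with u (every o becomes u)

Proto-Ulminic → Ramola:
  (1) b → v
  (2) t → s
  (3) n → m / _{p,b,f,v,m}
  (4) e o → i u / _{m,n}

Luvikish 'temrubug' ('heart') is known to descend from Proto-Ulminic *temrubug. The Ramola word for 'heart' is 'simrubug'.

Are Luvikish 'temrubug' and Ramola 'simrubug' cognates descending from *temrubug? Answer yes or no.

Derive the expected Ramola reflex of *temrubug:
Ramola: *temrubug > temruvug > semruvug > simruvug  (by unconditioned shift, unconditioned shift, pre-nasal raising)
The regular Ramola reflex would be 'simruvug', but the attested form is 'simrubug'. The correspondence is irregular, so they are not cognates (the Ramola form has a different source).

no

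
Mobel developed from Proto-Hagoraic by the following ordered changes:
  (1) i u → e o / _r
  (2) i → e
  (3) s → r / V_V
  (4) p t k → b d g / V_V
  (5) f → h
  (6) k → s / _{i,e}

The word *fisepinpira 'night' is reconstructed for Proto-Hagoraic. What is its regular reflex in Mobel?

Mobel: start from *fisepinpira.
  rule 1 (pre-rhotic lowering): fisepinpira → fisepinpera
  rule 2 (vowel merger): fisepinpera → fesepenpera
  rule 3 (rhotacism): fesepenpera → ferepenpera
  rule 4 (intervocalic voicing): ferepenpera → ferebenpera
  rule 5 (unconditioned shift): ferebenpera → herebenpera
  rule 6: no change — herebenpera
  ⇒ Mobel herebenpera

herebenpera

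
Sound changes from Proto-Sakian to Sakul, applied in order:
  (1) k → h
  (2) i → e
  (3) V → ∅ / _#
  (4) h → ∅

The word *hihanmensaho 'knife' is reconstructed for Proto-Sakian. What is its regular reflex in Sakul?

eanmensa

Sakul: *hihanmensaho > hehanmensaho > hehanmensah > eanmensa  (by vowel merger, apocope, h-loss)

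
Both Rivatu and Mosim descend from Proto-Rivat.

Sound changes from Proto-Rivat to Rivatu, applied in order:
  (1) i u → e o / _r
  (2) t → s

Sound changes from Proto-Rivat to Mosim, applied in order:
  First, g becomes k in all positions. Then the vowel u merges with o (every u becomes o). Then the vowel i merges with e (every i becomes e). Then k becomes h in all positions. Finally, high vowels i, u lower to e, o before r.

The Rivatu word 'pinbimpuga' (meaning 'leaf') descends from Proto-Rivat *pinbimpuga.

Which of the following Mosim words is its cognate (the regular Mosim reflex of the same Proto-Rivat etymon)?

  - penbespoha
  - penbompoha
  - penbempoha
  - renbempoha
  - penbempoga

Mosim: *pinbimpuga > pinbimpuka > pinbimpoka > penbempoka > penbempoha  (by unconditioned shift, vowel merger, vowel merger, unconditioned shift)

penbempoha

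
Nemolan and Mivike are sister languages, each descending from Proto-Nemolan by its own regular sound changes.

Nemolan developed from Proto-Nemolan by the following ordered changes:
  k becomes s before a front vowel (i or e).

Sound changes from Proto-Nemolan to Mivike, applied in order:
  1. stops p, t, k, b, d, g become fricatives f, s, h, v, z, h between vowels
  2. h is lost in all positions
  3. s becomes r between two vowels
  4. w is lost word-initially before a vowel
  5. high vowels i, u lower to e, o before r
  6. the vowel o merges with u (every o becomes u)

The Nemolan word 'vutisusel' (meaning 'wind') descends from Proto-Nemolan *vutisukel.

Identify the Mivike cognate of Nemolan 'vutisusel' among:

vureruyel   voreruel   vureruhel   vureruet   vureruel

vureruel

Mivike: *vutisukel
  vutisukel → vusisuhel   [intervocalic lenition]
  vusisuhel → vusisuel   [h-loss]
  vusisuel → vuriruel   [rhotacism]
  vuriruel (rule 4 does not apply)
  vuriruel → voreruel   [pre-rhotic lowering]
  voreruel → vureruel   [vowel merger]
  giving Mivike vureruel.
The other candidates each miss or misapply at least one Mivike change.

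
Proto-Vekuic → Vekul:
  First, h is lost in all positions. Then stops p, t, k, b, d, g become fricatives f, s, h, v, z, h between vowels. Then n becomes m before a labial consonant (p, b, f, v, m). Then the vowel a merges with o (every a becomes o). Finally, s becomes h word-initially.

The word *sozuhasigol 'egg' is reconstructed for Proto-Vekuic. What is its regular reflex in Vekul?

hozuosihol

Vekul: *sozuhasigol
  sozuhasigol → sozuasigol   [h-loss]
  sozuasigol → sozuasihol   [intervocalic lenition]
  sozuasihol (rule 3 does not apply)
  sozuasihol → sozuosihol   [vowel merger]
  sozuosihol → hozuosihol   [debuccalisation]
  giving Vekul hozuosihol.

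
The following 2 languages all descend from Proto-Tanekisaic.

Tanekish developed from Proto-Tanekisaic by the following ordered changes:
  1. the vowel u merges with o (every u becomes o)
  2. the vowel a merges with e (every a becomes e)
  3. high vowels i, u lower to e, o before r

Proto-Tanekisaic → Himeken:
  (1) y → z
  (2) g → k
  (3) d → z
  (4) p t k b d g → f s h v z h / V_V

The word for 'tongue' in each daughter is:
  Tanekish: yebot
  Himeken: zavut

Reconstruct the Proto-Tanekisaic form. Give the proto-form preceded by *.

*yabut

Position 3: Tanekish has b, Himeken has v. Tanekish preserves b here (none of its changes turn any other segment into b), so the proto-segment is *b.
Position 2: Tanekish has e, Himeken has a. Himeken preserves a here (none of its changes turn any other segment into a), so the proto-segment is *a.
This points to *yabut. Verify forward in each daughter:
Tanekish: *yabut > yabot > yebot  (by vowel merger, vowel merger)
Himeken: *yabut
  yabut → zabut   [unconditioned shift]
  zabut (rule 2 does not apply)
  zabut (rule 3 does not apply)
  zabut → zavut   [intervocalic lenition]
  giving Himeken zavut.
*yabut is the unique common source.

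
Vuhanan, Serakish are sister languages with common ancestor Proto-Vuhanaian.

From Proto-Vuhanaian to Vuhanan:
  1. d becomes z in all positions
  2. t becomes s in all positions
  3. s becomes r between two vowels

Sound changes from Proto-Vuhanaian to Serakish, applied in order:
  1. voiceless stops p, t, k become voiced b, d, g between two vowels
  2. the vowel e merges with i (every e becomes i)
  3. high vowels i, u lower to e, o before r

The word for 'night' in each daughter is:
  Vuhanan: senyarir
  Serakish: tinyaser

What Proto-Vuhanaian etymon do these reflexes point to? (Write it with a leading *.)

Position 1: Vuhanan has s, Serakish has t. Serakish preserves t here (none of its changes turn any other segment into t), so the proto-segment is *t.
Position 6: Vuhanan has r, Serakish has s. Serakish preserves s here (none of its changes turn any other segment into s), so the proto-segment is *s.
Position 7: Vuhanan has i, Serakish has e. Vuhanan preserves i here (none of its changes turn any other segment into i), so the proto-segment is *i.
Continuing position by position gives *tenyasir; check it forward:
Vuhanan: start from *tenyasir.
  rule 1: no change — tenyasir
  rule 2 (unconditioned shift): tenyasir → senyasir
  rule 3 (rhotacism): senyasir → senyarir
  ⇒ Vuhanan senyarir
Serakish: *tenyasir > tinyasir > tinyaser  (by vowel merger, pre-rhotic lowering)
*tenyasir is the unique common source.

*tenyasir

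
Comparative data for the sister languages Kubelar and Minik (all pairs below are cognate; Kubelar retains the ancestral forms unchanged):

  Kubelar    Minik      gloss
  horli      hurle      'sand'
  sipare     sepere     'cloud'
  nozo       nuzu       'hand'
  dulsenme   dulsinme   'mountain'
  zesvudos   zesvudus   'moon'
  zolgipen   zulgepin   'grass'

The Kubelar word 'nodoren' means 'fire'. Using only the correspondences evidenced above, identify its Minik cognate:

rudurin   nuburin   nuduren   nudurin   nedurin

nudurin

nozo ~ nuzu, zesvudos ~ zesvudus — Kubelar o corresponds to Minik u after a consonant, before a consonant other than r, m, n, p, b, f, v.
horli ~ hurle — Kubelar o corresponds to Minik u after a consonant, before r.
dulsenme ~ dulsinme, zolgipen ~ zulgepin — Kubelar e corresponds to Minik i after a consonant, before a nasal.
Applying these to Kubelar 'nodoren':
  nodoren → nudoren   (o→u after a consonant, before a consonant other than r, m, n, p, b, f, v)
  nudoren → nuduren   (o→u after a consonant, before r)
  nuduren → nudurin   (e→i after a consonant, before a nasal)
So the Minik cognate is 'nudurin'.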